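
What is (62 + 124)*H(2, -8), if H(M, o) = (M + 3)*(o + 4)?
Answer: -3720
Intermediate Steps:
H(M, o) = (3 + M)*(4 + o)
(62 + 124)*H(2, -8) = (62 + 124)*(12 + 3*(-8) + 4*2 + 2*(-8)) = 186*(12 - 24 + 8 - 16) = 186*(-20) = -3720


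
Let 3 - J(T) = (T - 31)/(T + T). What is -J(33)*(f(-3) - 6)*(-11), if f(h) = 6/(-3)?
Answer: -784/3 ≈ -261.33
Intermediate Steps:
J(T) = 3 - (-31 + T)/(2*T) (J(T) = 3 - (T - 31)/(T + T) = 3 - (-31 + T)/(2*T))
f(h) = -2 (f(h) = 6*(-⅓) = -2)
-J(33)*(f(-3) - 6)*(-11) = -(½)*(31 + 5*33)/33*(-2 - 6)*(-11) = -(½)*(1/33)*(31 + 165)*(-8*(-11)) = -(½)*(1/33)*196*88 = -98*88/33 = -1*784/3 = -784/3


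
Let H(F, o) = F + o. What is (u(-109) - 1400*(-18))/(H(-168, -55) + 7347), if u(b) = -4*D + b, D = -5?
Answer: 25111/7124 ≈ 3.5248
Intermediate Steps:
u(b) = 20 + b (u(b) = -4*(-5) + b = 20 + b)
(u(-109) - 1400*(-18))/(H(-168, -55) + 7347) = ((20 - 109) - 1400*(-18))/((-168 - 55) + 7347) = (-89 + 25200)/(-223 + 7347) = 25111/7124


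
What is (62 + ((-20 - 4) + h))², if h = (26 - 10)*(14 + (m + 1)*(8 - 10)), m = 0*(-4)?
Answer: 52900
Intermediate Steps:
m = 0
h = 192 (h = (26 - 10)*(14 + (0 + 1)*(8 - 10)) = 16*(14 + 1*(-2)) = 16*(14 - 2) = 16*12 = 192)
(62 + ((-20 - 4) + h))² = (62 + ((-20 - 4) + 192))² = (62 + (-24 + 192))² = (62 + 168)² = 230² = 52900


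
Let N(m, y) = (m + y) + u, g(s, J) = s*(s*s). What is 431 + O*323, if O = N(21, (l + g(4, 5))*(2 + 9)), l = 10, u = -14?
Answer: 265614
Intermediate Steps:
g(s, J) = s**3 (g(s, J) = s*s**2 = s**3)
N(m, y) = -14 + m + y (N(m, y) = (m + y) - 14 = -14 + m + y)
O = 821 (O = -14 + 21 + (10 + 4**3)*(2 + 9) = -14 + 21 + (10 + 64)*11 = -14 + 21 + 74*11 = -14 + 21 + 814 = 821)
431 + O*323 = 431 + 821*323 = 431 + 265183 = 265614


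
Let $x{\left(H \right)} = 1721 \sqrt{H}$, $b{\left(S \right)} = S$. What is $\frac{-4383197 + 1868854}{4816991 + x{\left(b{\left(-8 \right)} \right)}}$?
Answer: $- \frac{12111567601913}{23203425988809} + \frac{8654368606 i \sqrt{2}}{23203425988809} \approx -0.52197 + 0.00052747 i$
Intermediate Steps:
$\frac{-4383197 + 1868854}{4816991 + x{\left(b{\left(-8 \right)} \right)}} = \frac{-4383197 + 1868854}{4816991 + 1721 \sqrt{-8}} = - \frac{2514343}{4816991 + 1721 \cdot 2 i \sqrt{2}} = - \frac{2514343}{4816991 + 3442 i \sqrt{2}}$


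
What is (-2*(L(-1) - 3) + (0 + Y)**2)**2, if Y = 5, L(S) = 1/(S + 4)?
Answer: 8281/9 ≈ 920.11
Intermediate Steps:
L(S) = 1/(4 + S)
(-2*(L(-1) - 3) + (0 + Y)**2)**2 = (-2*(1/(4 - 1) - 3) + (0 + 5)**2)**2 = (-2*(1/3 - 3) + 5**2)**2 = (-2*(1/3 - 3) + 25)**2 = (-2*(-8/3) + 25)**2 = (16/3 + 25)**2 = (91/3)**2 = 8281/9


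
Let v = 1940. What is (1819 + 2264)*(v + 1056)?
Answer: 12232668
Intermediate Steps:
(1819 + 2264)*(v + 1056) = (1819 + 2264)*(1940 + 1056) = 4083*2996 = 12232668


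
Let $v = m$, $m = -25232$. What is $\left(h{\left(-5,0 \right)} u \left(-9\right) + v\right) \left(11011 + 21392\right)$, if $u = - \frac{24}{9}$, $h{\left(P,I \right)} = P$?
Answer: $-821480856$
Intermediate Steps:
$u = - \frac{8}{3}$ ($u = \left(-24\right) \frac{1}{9} = - \frac{8}{3} \approx -2.6667$)
$v = -25232$
$\left(h{\left(-5,0 \right)} u \left(-9\right) + v\right) \left(11011 + 21392\right) = \left(\left(-5\right) \left(- \frac{8}{3}\right) \left(-9\right) - 25232\right) \left(11011 + 21392\right) = \left(\frac{40}{3} \left(-9\right) - 25232\right) 32403 = \left(-120 - 25232\right) 32403 = \left(-25352\right) 32403 = -821480856$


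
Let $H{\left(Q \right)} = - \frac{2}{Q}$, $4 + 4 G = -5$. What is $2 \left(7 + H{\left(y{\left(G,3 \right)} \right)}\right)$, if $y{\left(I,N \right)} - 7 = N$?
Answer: $\frac{68}{5} \approx 13.6$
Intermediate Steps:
$G = - \frac{9}{4}$ ($G = -1 + \frac{1}{4} \left(-5\right) = -1 - \frac{5}{4} = - \frac{9}{4} \approx -2.25$)
$y{\left(I,N \right)} = 7 + N$
$2 \left(7 + H{\left(y{\left(G,3 \right)} \right)}\right) = 2 \left(7 - \frac{2}{7 + 3}\right) = 2 \left(7 - \frac{2}{10}\right) = 2 \left(7 - \frac{1}{5}\right) = 2 \cdot \frac{34}{5} = \frac{68}{5}$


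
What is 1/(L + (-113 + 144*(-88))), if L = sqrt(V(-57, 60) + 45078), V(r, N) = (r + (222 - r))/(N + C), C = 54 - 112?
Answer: -12785/163411036 - 3*sqrt(5021)/163411036 ≈ -7.9539e-5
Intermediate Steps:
C = -58
V(r, N) = 222/(-58 + N) (V(r, N) = (r + (222 - r))/(N - 58) = 222/(-58 + N))
L = 3*sqrt(5021) (L = sqrt(222/(-58 + 60) + 45078) = sqrt(222/2 + 45078) = sqrt(222*(1/2) + 45078) = sqrt(111 + 45078) = sqrt(45189) = 3*sqrt(5021) ≈ 212.58)
1/(L + (-113 + 144*(-88))) = 1/(3*sqrt(5021) + (-113 + 144*(-88))) = 1/(3*sqrt(5021) + (-113 - 12672)) = 1/(3*sqrt(5021) - 12785) = 1/(-12785 + 3*sqrt(5021))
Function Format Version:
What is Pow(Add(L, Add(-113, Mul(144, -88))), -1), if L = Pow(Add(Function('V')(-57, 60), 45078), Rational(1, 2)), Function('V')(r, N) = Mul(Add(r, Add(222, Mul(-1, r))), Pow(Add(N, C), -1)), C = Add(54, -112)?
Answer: Add(Rational(-12785, 163411036), Mul(Rational(-3, 163411036), Pow(5021, Rational(1, 2)))) ≈ -7.9539e-5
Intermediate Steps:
C = -58
Function('V')(r, N) = Mul(222, Pow(Add(-58, N), -1)) (Function('V')(r, N) = Mul(Add(r, Add(222, Mul(-1, r))), Pow(Add(N, -58), -1)) = Mul(222, Pow(Add(-58, N), -1)))
L = Mul(3, Pow(5021, Rational(1, 2))) (L = Pow(Add(Mul(222, Pow(Add(-58, 60), -1)), 45078), Rational(1, 2)) = Pow(Add(Mul(222, Pow(2, -1)), 45078), Rational(1, 2)) = Pow(Add(Mul(222, Rational(1, 2)), 45078), Rational(1, 2)) = Pow(Add(111, 45078), Rational(1, 2)) = Pow(45189, Rational(1, 2)) = Mul(3, Pow(5021, Rational(1, 2))) ≈ 212.58)
Pow(Add(L, Add(-113, Mul(144, -88))), -1) = Pow(Add(Mul(3, Pow(5021, Rational(1, 2))), Add(-113, Mul(144, -88))), -1) = Pow(Add(Mul(3, Pow(5021, Rational(1, 2))), Add(-113, -12672)), -1) = Pow(Add(Mul(3, Pow(5021, Rational(1, 2))), -12785), -1) = Pow(Add(-12785, Mul(3, Pow(5021, Rational(1, 2)))), -1)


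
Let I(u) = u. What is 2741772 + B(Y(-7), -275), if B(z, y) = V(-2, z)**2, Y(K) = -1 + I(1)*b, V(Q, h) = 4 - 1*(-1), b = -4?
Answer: 2741797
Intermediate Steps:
V(Q, h) = 5 (V(Q, h) = 4 + 1 = 5)
Y(K) = -5 (Y(K) = -1 + 1*(-4) = -1 - 4 = -5)
B(z, y) = 25 (B(z, y) = 5**2 = 25)
2741772 + B(Y(-7), -275) = 2741772 + 25 = 2741797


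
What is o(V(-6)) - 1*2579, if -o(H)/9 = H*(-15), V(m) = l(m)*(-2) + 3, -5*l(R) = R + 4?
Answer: -2282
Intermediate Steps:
l(R) = -⅘ - R/5 (l(R) = -(R + 4)/5 = -(4 + R)/5 = -⅘ - R/5)
V(m) = 23/5 + 2*m/5 (V(m) = (-⅘ - m/5)*(-2) + 3 = (8/5 + 2*m/5) + 3 = 23/5 + 2*m/5)
o(H) = 135*H (o(H) = -9*H*(-15) = -(-135)*H = 135*H)
o(V(-6)) - 1*2579 = 135*(23/5 + (⅖)*(-6)) - 1*2579 = 135*(23/5 - 12/5) - 2579 = 135*(11/5) - 2579 = 297 - 2579 = -2282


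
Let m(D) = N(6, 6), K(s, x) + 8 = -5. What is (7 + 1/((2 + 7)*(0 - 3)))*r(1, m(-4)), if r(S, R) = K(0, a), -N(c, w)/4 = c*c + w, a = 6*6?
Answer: -2444/27 ≈ -90.519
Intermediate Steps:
a = 36
N(c, w) = -4*w - 4*c**2 (N(c, w) = -4*(c*c + w) = -4*(c**2 + w) = -4*(w + c**2) = -4*w - 4*c**2)
K(s, x) = -13 (K(s, x) = -8 - 5 = -13)
m(D) = -168 (m(D) = -4*6 - 4*6**2 = -24 - 4*36 = -24 - 144 = -168)
r(S, R) = -13
(7 + 1/((2 + 7)*(0 - 3)))*r(1, m(-4)) = (7 + 1/((2 + 7)*(0 - 3)))*(-13) = (7 + 1/(9*(-3)))*(-13) = (7 + 1/(-27))*(-13) = (7 - 1/27)*(-13) = (188/27)*(-13) = -2444/27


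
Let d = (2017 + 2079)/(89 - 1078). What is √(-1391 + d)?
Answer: I*√1364617255/989 ≈ 37.352*I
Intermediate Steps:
d = -4096/989 (d = 4096/(-989) = 4096*(-1/989) = -4096/989 ≈ -4.1416)
√(-1391 + d) = √(-1391 - 4096/989) = √(-1379795/989) = I*√1364617255/989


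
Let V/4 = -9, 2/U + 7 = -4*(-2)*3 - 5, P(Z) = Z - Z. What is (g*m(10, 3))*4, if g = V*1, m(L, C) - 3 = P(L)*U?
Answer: -432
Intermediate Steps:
P(Z) = 0
U = ⅙ (U = 2/(-7 + (-4*(-2)*3 - 5)) = 2/(-7 + (8*3 - 5)) = 2/(-7 + (24 - 5)) = 2/(-7 + 19) = 2/12 = 2*(1/12) = ⅙ ≈ 0.16667)
m(L, C) = 3 (m(L, C) = 3 + 0*(⅙) = 3 + 0 = 3)
V = -36 (V = 4*(-9) = -36)
g = -36 (g = -36*1 = -36)
(g*m(10, 3))*4 = -36*3*4 = -108*4 = -432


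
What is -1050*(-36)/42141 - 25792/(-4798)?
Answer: 211377512/33698753 ≈ 6.2726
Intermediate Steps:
-1050*(-36)/42141 - 25792/(-4798) = 37800*(1/42141) - 25792*(-1/4798) = 12600/14047 + 12896/2399 = 211377512/33698753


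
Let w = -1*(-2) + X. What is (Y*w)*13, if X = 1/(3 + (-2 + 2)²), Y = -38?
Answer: -3458/3 ≈ -1152.7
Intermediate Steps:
X = ⅓ (X = 1/(3 + 0²) = 1/(3 + 0) = 1/3 = ⅓ ≈ 0.33333)
w = 7/3 (w = -1*(-2) + ⅓ = 2 + ⅓ = 7/3 ≈ 2.3333)
(Y*w)*13 = -38*7/3*13 = -266/3*13 = -3458/3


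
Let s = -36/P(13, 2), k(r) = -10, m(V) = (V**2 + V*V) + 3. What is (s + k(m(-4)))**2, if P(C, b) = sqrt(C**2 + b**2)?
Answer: 18596/173 + 720*sqrt(173)/173 ≈ 162.23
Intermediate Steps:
m(V) = 3 + 2*V**2 (m(V) = (V**2 + V**2) + 3 = 2*V**2 + 3 = 3 + 2*V**2)
s = -36*sqrt(173)/173 (s = -36/sqrt(13**2 + 2**2) = -36/sqrt(169 + 4) = -36*sqrt(173)/173 ≈ -2.7370)
(s + k(m(-4)))**2 = (-36*sqrt(173)/173 - 10)**2 = (-10 - 36*sqrt(173)/173)**2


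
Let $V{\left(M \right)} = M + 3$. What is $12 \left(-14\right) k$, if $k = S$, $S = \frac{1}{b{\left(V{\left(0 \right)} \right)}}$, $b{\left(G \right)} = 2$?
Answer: $-84$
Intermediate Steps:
$V{\left(M \right)} = 3 + M$
$S = \frac{1}{2} \approx 0.5$
$k = \frac{1}{2} \approx 0.5$
$12 \left(-14\right) k = 12 \left(-14\right) \frac{1}{2} = \left(-168\right) \frac{1}{2} = -84$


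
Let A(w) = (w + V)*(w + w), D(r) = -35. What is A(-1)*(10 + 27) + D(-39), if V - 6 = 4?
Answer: -701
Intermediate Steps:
V = 10 (V = 6 + 4 = 10)
A(w) = 2*w*(10 + w) (A(w) = (w + 10)*(w + w) = (10 + w)*(2*w) = 2*w*(10 + w))
A(-1)*(10 + 27) + D(-39) = (2*(-1)*(10 - 1))*(10 + 27) - 35 = (2*(-1)*9)*37 - 35 = -18*37 - 35 = -666 - 35 = -701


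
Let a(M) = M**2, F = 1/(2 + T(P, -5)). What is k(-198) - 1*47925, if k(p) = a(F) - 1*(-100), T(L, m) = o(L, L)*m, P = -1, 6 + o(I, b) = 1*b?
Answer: -65472424/1369 ≈ -47825.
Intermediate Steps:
o(I, b) = -6 + b (o(I, b) = -6 + 1*b = -6 + b)
T(L, m) = m*(-6 + L) (T(L, m) = (-6 + L)*m = m*(-6 + L))
F = 1/37 (F = 1/(2 - 5*(-6 - 1)) = 1/(2 - 5*(-7)) = 1/(2 + 35) = 1/37 ≈ 0.027027)
k(p) = 136901/1369 (k(p) = (1/37)**2 - 1*(-100) = 1/1369 + 100 = 136901/1369)
k(-198) - 1*47925 = 136901/1369 - 1*47925 = 136901/1369 - 47925 = -65472424/1369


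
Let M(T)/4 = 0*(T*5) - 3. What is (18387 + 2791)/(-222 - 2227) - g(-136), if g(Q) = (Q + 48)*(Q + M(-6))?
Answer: -31916954/2449 ≈ -13033.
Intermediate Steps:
M(T) = -12 (M(T) = 4*(0*(T*5) - 3) = 4*(0*(5*T) - 3) = 4*(0 - 3) = 4*(-3) = -12)
g(Q) = (-12 + Q)*(48 + Q) (g(Q) = (Q + 48)*(Q - 12) = (48 + Q)*(-12 + Q) = (-12 + Q)*(48 + Q))
(18387 + 2791)/(-222 - 2227) - g(-136) = (18387 + 2791)/(-222 - 2227) - (-576 + (-136)**2 + 36*(-136)) = 21178/(-2449) - (-576 + 18496 - 4896) = 21178*(-1/2449) - 1*13024 = -21178/2449 - 13024 = -31916954/2449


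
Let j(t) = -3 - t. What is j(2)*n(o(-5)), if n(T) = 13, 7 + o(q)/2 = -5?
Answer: -65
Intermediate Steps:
o(q) = -24 (o(q) = -14 + 2*(-5) = -14 - 10 = -24)
j(2)*n(o(-5)) = (-3 - 1*2)*13 = (-3 - 2)*13 = -5*13 = -65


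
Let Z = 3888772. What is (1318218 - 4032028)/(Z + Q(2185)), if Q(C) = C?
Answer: -2713810/3890957 ≈ -0.69747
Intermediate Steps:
(1318218 - 4032028)/(Z + Q(2185)) = (1318218 - 4032028)/(3888772 + 2185) = -2713810/3890957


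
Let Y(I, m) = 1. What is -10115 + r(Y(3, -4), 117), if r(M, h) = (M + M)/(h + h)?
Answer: -1183454/117 ≈ -10115.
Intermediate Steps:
r(M, h) = M/h (r(M, h) = (2*M)/((2*h)) = (2*M)*(1/(2*h)) = M/h)
-10115 + r(Y(3, -4), 117) = -10115 + 1/117 = -1183454/117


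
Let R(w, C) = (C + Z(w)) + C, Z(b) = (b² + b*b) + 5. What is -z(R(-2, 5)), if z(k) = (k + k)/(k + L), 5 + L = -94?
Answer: 23/38 ≈ 0.60526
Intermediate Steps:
L = -99 (L = -5 - 94 = -99)
Z(b) = 5 + 2*b² (Z(b) = (b² + b²) + 5 = 2*b² + 5 = 5 + 2*b²)
R(w, C) = 5 + 2*C + 2*w² (R(w, C) = (C + (5 + 2*w²)) + C = (5 + C + 2*w²) + C = 5 + 2*C + 2*w²)
z(k) = 2*k/(-99 + k) (z(k) = (k + k)/(k - 99) = (2*k)/(-99 + k) = 2*k/(-99 + k))
-z(R(-2, 5)) = -2*(5 + 2*5 + 2*(-2)²)/(-99 + (5 + 2*5 + 2*(-2)²)) = -2*(5 + 10 + 2*4)/(-99 + (5 + 10 + 2*4)) = -2*(5 + 10 + 8)/(-99 + (5 + 10 + 8)) = -2*23/(-99 + 23) = -2*23/(-76) = -2*23*(-1)/76 = -1*(-23/38) = 23/38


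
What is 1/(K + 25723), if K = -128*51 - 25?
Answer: 1/19170 ≈ 5.2165e-5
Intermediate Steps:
K = -6553 (K = -6528 - 25 = -6553)
1/(K + 25723) = 1/(-6553 + 25723) = 1/19170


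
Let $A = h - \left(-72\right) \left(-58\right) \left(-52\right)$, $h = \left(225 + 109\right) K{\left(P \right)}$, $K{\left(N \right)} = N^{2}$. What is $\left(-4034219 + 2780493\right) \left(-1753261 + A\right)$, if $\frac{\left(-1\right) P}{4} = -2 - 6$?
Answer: $1497065440518$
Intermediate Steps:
$P = 32$ ($P = - 4 \left(-2 - 6\right) = \left(-4\right) \left(-8\right) = 32$)
$h = 342016$ ($h = \left(225 + 109\right) 32^{2} = 334 \cdot 1024 = 342016$)
$A = 559168$ ($A = 342016 - \left(-72\right) \left(-58\right) \left(-52\right) = 342016 - 4176 \left(-52\right) = 342016 - -217152 = 342016 + 217152 = 559168$)
$\left(-4034219 + 2780493\right) \left(-1753261 + A\right) = \left(-4034219 + 2780493\right) \left(-1753261 + 559168\right) = \left(-1253726\right) \left(-1194093\right) = 1497065440518$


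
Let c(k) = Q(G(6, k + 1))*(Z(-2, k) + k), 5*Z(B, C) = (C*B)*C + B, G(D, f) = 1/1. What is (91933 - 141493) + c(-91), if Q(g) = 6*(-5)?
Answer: 52554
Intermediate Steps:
G(D, f) = 1
Q(g) = -30
Z(B, C) = B/5 + B*C²/5 (Z(B, C) = ((C*B)*C + B)/5 = ((B*C)*C + B)/5 = (B*C² + B)/5 = (B + B*C²)/5 = B/5 + B*C²/5)
c(k) = 12 - 30*k + 12*k² (c(k) = -30*((⅕)*(-2)*(1 + k²) + k) = -30*((-⅖ - 2*k²/5) + k) = -30*(-⅖ + k - 2*k²/5) = 12 - 30*k + 12*k²)
(91933 - 141493) + c(-91) = (91933 - 141493) + (12 - 30*(-91) + 12*(-91)²) = -49560 + (12 + 2730 + 12*8281) = -49560 + (12 + 2730 + 99372) = -49560 + 102114 = 52554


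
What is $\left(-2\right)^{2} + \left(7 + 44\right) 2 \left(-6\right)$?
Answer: $-608$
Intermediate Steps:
$\left(-2\right)^{2} + \left(7 + 44\right) 2 \left(-6\right) = 4 + 51 \left(-12\right) = 4 - 612 = -608$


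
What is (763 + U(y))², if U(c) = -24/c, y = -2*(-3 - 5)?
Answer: 2319529/4 ≈ 5.7988e+5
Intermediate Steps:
y = 16 (y = -2*(-8) = 16)
(763 + U(y))² = (763 - 24/16)² = (763 - 24*1/16)² = (763 - 3/2)² = (1523/2)² = 2319529/4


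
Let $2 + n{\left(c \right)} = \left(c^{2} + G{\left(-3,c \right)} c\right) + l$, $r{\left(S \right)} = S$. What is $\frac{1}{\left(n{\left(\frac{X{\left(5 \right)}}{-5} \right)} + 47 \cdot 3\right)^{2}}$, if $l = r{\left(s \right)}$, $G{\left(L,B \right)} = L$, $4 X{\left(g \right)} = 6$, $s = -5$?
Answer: $\frac{10000}{182223001} \approx 5.4878 \cdot 10^{-5}$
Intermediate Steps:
$X{\left(g \right)} = \frac{3}{2}$ ($X{\left(g \right)} = \frac{1}{4} \cdot 6 = \frac{3}{2}$)
$l = -5$
$n{\left(c \right)} = -7 + c^{2} - 3 c$ ($n{\left(c \right)} = -2 - \left(5 - c^{2} + 3 c\right) = -7 + c^{2} - 3 c$)
$\frac{1}{\left(n{\left(\frac{X{\left(5 \right)}}{-5} \right)} + 47 \cdot 3\right)^{2}} = \frac{1}{\left(\left(-7 + \left(\frac{3}{2 \left(-5\right)}\right)^{2} - 3 \frac{3}{2 \left(-5\right)}\right) + 47 \cdot 3\right)^{2}} = \frac{1}{\left(\left(-7 + \left(\frac{3}{2} \left(- \frac{1}{5}\right)\right)^{2} - 3 \cdot \frac{3}{2} \left(- \frac{1}{5}\right)\right) + 141\right)^{2}} = \frac{1}{\left(\left(-7 + \left(- \frac{3}{10}\right)^{2} - - \frac{9}{10}\right) + 141\right)^{2}} = \frac{1}{\left(\left(-7 + \frac{9}{100} + \frac{9}{10}\right) + 141\right)^{2}} = \frac{1}{\left(- \frac{601}{100} + 141\right)^{2}} = \frac{1}{\left(\frac{13499}{100}\right)^{2}} = \frac{1}{\frac{182223001}{10000}} = \frac{10000}{182223001}$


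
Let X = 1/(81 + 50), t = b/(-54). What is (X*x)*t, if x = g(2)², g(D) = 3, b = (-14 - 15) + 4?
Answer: 25/786 ≈ 0.031807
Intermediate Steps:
b = -25 (b = -29 + 4 = -25)
t = 25/54 (t = -25/(-54) = -25*(-1/54) = 25/54 ≈ 0.46296)
x = 9 (x = 3² = 9)
X = 1/131 ≈ 0.0076336
(X*x)*t = ((1/131)*9)*(25/54) = (9/131)*(25/54) = 25/786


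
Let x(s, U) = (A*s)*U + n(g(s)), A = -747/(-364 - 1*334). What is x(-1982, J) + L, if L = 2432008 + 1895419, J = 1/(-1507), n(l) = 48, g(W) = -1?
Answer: 2276005924202/525943 ≈ 4.3275e+6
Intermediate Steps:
J = -1/1507 ≈ -0.00066357
A = 747/698 (A = -747/(-364 - 334) = -747/(-698) = -747*(-1/698) = 747/698 ≈ 1.0702)
x(s, U) = 48 + 747*U*s/698 (x(s, U) = (747*s/698)*U + 48 = 747*U*s/698 + 48 = 48 + 747*U*s/698)
L = 4327427
x(-1982, J) + L = (48 + (747/698)*(-1/1507)*(-1982)) + 4327427 = (48 + 740277/525943) + 4327427 = 25985541/525943 + 4327427 = 2276005924202/525943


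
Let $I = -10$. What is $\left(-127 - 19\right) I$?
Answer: $1460$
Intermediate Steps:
$\left(-127 - 19\right) I = \left(-127 - 19\right) \left(-10\right) = \left(-146\right) \left(-10\right) = 1460$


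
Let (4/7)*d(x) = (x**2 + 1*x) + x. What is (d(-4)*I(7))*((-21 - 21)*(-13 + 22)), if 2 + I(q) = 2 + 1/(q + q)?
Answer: -378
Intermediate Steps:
I(q) = 1/(2*q) (I(q) = -2 + (2 + 1/(q + q)) = -2 + (2 + 1/(2*q)) = 1/(2*q))
d(x) = 7*x/2 + 7*x**2/4 (d(x) = 7*((x**2 + 1*x) + x)/4 = 7*((x**2 + x) + x)/4 = 7*((x + x**2) + x)/4 = 7*(x**2 + 2*x)/4 = 7*x/2 + 7*x**2/4)
(d(-4)*I(7))*((-21 - 21)*(-13 + 22)) = (((7/4)*(-4)*(2 - 4))*((1/2)/7))*((-21 - 21)*(-13 + 22)) = (((7/4)*(-4)*(-2))*((1/2)*(1/7)))*(-42*9) = (14*(1/14))*(-378) = 1*(-378) = -378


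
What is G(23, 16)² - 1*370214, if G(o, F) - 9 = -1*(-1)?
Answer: -370114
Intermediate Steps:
G(o, F) = 10 (G(o, F) = 9 - 1*(-1) = 9 + 1 = 10)
G(23, 16)² - 1*370214 = 10² - 1*370214 = 100 - 370214 = -370114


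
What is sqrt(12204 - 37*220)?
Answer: 4*sqrt(254) ≈ 63.750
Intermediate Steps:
sqrt(12204 - 37*220) = sqrt(12204 - 8140) = sqrt(4064) = 4*sqrt(254)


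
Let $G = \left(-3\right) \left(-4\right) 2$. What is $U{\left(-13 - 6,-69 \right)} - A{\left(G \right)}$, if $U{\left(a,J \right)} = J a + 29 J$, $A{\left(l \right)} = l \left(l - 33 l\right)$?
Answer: $17742$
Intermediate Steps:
$G = 24$ ($G = 12 \cdot 2 = 24$)
$A{\left(l \right)} = - 32 l^{2}$ ($A{\left(l \right)} = l \left(- 32 l\right) = - 32 l^{2}$)
$U{\left(a,J \right)} = 29 J + J a$
$U{\left(-13 - 6,-69 \right)} - A{\left(G \right)} = - 69 \left(29 - 19\right) - - 32 \cdot 24^{2} = - 69 \left(29 - 19\right) - \left(-32\right) 576 = \left(-69\right) 10 - -18432 = -690 + 18432 = 17742$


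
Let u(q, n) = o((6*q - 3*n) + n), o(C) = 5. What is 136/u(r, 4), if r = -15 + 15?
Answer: 136/5 ≈ 27.200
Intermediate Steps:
r = 0
u(q, n) = 5
136/u(r, 4) = 136/5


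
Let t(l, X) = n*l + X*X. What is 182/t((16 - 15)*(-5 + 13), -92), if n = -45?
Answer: 91/4052 ≈ 0.022458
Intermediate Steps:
t(l, X) = X² - 45*l (t(l, X) = -45*l + X*X = -45*l + X² = X² - 45*l)
182/t((16 - 15)*(-5 + 13), -92) = 182/((-92)² - 45*(16 - 15)*(-5 + 13)) = 182/(8464 - 45*8) = 182/(8464 - 360) = 182/8104 = 182*(1/8104) = 91/4052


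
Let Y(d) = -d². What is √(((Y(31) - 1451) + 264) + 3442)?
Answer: √1294 ≈ 35.972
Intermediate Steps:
√(((Y(31) - 1451) + 264) + 3442) = √(((-1*31² - 1451) + 264) + 3442) = √(((-1*961 - 1451) + 264) + 3442) = √(((-961 - 1451) + 264) + 3442) = √((-2412 + 264) + 3442) = √(-2148 + 3442) = √1294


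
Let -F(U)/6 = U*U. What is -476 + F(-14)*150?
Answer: -176876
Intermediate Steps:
F(U) = -6*U² (F(U) = -6*U*U = -6*U²)
-476 + F(-14)*150 = -476 - 6*(-14)²*150 = -476 - 6*196*150 = -476 - 1176*150 = -476 - 176400 = -176876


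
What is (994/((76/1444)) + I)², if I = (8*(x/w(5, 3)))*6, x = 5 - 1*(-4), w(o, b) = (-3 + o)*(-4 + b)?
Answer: 348568900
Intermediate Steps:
w(o, b) = (-4 + b)*(-3 + o)
x = 9 (x = 5 + 4 = 9)
I = -216 (I = (8*(9/(12 - 4*5 - 3*3 + 3*5)))*6 = (8*(9/(12 - 20 - 9 + 15)))*6 = (8*(9/(-2)))*6 = (8*(9*(-½)))*6 = (8*(-9/2))*6 = -36*6 = -216)
(994/((76/1444)) + I)² = (994/((76/1444)) - 216)² = (994/((76*(1/1444))) - 216)² = (994/(1/19) - 216)² = (994*19 - 216)² = (18886 - 216)² = 18670² = 348568900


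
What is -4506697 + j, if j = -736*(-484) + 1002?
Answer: -4149471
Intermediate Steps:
j = 357226 (j = 356224 + 1002 = 357226)
-4506697 + j = -4506697 + 357226 = -4149471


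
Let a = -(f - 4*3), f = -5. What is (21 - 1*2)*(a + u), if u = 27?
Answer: 836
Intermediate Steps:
a = 17 (a = -(-5 - 4*3) = -(-5 - 12) = -1*(-17) = 17)
(21 - 1*2)*(a + u) = (21 - 1*2)*(17 + 27) = (21 - 2)*44 = 19*44 = 836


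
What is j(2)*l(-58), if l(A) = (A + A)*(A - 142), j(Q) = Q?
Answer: 46400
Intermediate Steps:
l(A) = 2*A*(-142 + A) (l(A) = (2*A)*(-142 + A) = 2*A*(-142 + A))
j(2)*l(-58) = 2*(2*(-58)*(-142 - 58)) = 2*(2*(-58)*(-200)) = 2*23200 = 46400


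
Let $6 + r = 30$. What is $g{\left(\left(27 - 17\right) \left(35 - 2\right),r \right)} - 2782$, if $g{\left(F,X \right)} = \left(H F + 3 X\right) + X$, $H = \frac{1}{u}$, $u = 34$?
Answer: $- \frac{45497}{17} \approx -2676.3$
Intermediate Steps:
$r = 24$ ($r = -6 + 30 = 24$)
$H = \frac{1}{34} \approx 0.029412$
$g{\left(F,X \right)} = 4 X + \frac{F}{34}$ ($g{\left(F,X \right)} = \left(\frac{F}{34} + 3 X\right) + X = \left(3 X + \frac{F}{34}\right) + X = 4 X + \frac{F}{34}$)
$g{\left(\left(27 - 17\right) \left(35 - 2\right),r \right)} - 2782 = \left(4 \cdot 24 + \frac{\left(27 - 17\right) \left(35 - 2\right)}{34}\right) - 2782 = \left(96 + \frac{10 \cdot 33}{34}\right) - 2782 = \left(96 + \frac{1}{34} \cdot 330\right) - 2782 = \left(96 + \frac{165}{17}\right) - 2782 = \frac{1797}{17} - 2782 = - \frac{45497}{17}$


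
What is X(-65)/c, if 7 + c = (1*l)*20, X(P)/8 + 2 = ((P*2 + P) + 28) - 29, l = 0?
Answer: 1584/7 ≈ 226.29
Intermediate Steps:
X(P) = -24 + 24*P (X(P) = -16 + 8*(((P*2 + P) + 28) - 29) = -16 + 8*(((2*P + P) + 28) - 29) = -16 + 8*((3*P + 28) - 29) = -16 + 8*((28 + 3*P) - 29) = -16 + 8*(-1 + 3*P) = -16 + (-8 + 24*P) = -24 + 24*P)
c = -7 (c = -7 + (1*0)*20 = -7 + 0*20 = -7 + 0 = -7)
X(-65)/c = (-24 + 24*(-65))/(-7) = (-24 - 1560)*(-1/7) = -1584*(-1/7) = 1584/7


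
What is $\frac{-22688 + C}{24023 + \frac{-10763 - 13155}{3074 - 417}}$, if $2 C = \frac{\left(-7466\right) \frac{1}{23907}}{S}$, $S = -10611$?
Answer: $- \frac{15292171632830251}{16185921238180161} \approx -0.94478$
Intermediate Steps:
$C = \frac{3733}{253677177}$ ($C = \frac{- \frac{7466}{23907} \frac{1}{-10611}}{2} = \frac{\left(-7466\right) \frac{1}{23907} \left(- \frac{1}{10611}\right)}{2} = \frac{\left(- \frac{7466}{23907}\right) \left(- \frac{1}{10611}\right)}{2} = \frac{1}{2} \cdot \frac{7466}{253677177} = \frac{3733}{253677177} \approx 1.4716 \cdot 10^{-5}$)
$\frac{-22688 + C}{24023 + \frac{-10763 - 13155}{3074 - 417}} = \frac{-22688 + \frac{3733}{253677177}}{24023 + \frac{-10763 - 13155}{3074 - 417}} = - \frac{5755427788043}{253677177 \left(24023 - \frac{23918}{2657}\right)} = - \frac{5755427788043}{253677177 \cdot \frac{63805193}{2657}} = \left(- \frac{5755427788043}{253677177}\right) \frac{2657}{63805193} = - \frac{15292171632830251}{16185921238180161}$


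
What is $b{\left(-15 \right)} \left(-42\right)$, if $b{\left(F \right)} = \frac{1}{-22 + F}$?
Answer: $\frac{42}{37} \approx 1.1351$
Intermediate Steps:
$b{\left(-15 \right)} \left(-42\right) = \frac{1}{-22 - 15} \left(-42\right) = \frac{1}{-37} \left(-42\right) = \left(- \frac{1}{37}\right) \left(-42\right) = \frac{42}{37}$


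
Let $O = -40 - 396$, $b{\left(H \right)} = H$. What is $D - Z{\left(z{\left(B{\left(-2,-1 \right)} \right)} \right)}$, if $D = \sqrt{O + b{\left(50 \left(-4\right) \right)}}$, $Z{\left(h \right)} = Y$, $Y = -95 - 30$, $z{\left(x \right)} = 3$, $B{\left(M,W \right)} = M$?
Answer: $125 + 2 i \sqrt{159} \approx 125.0 + 25.219 i$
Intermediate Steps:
$O = -436$ ($O = -40 - 396 = -436$)
$Y = -125$
$Z{\left(h \right)} = -125$
$D = 2 i \sqrt{159}$ ($D = \sqrt{-436 + 50 \left(-4\right)} = \sqrt{-436 - 200} = \sqrt{-636} = 2 i \sqrt{159} \approx 25.219 i$)
$D - Z{\left(z{\left(B{\left(-2,-1 \right)} \right)} \right)} = 2 i \sqrt{159} - -125 = 2 i \sqrt{159} + 125 = 125 + 2 i \sqrt{159}$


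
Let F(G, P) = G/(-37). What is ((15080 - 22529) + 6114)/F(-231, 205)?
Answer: -16465/77 ≈ -213.83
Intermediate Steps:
F(G, P) = -G/37 (F(G, P) = G*(-1/37) = -G/37)
((15080 - 22529) + 6114)/F(-231, 205) = ((15080 - 22529) + 6114)/((-1/37*(-231))) = (-7449 + 6114)/(231/37) = -1335*37/231 = -16465/77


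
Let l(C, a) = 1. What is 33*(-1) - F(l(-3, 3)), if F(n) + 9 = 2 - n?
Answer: -25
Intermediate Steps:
F(n) = -7 - n (F(n) = -9 + (2 - n) = -7 - n)
33*(-1) - F(l(-3, 3)) = 33*(-1) - (-7 - 1*1) = -33 - (-7 - 1) = -33 - 1*(-8) = -33 + 8 = -25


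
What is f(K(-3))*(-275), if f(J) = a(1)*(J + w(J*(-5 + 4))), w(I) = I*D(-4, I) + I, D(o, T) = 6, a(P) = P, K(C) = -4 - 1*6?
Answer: -16500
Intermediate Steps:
K(C) = -10 (K(C) = -4 - 6 = -10)
w(I) = 7*I (w(I) = I*6 + I = 6*I + I = 7*I)
f(J) = -6*J (f(J) = 1*(J + 7*(J*(-5 + 4))) = 1*(J + 7*(J*(-1))) = 1*(J + 7*(-J)) = 1*(J - 7*J) = 1*(-6*J) = -6*J)
f(K(-3))*(-275) = -6*(-10)*(-275) = 60*(-275) = -16500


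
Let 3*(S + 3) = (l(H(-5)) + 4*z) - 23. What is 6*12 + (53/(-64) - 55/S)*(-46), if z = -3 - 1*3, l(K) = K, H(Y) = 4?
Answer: -14921/416 ≈ -35.868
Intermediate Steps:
z = -6 (z = -3 - 3 = -6)
S = -52/3 (S = -3 + ((4 + 4*(-6)) - 23)/3 = -3 + ((4 - 24) - 23)/3 = -3 + (-20 - 23)/3 = -3 + (⅓)*(-43) = -3 - 43/3 = -52/3 ≈ -17.333)
6*12 + (53/(-64) - 55/S)*(-46) = 6*12 + (53/(-64) - 55/(-52/3))*(-46) = 72 + (53*(-1/64) - 55*(-3/52))*(-46) = 72 + (-53/64 + 165/52)*(-46) = 72 + (1951/832)*(-46) = 72 - 44873/416 = -14921/416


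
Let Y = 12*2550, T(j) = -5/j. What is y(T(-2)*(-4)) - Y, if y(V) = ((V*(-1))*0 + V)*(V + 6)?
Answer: -30560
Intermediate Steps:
y(V) = V*(6 + V) (y(V) = (-V*0 + V)*(6 + V) = (0 + V)*(6 + V) = V*(6 + V))
Y = 30600
y(T(-2)*(-4)) - Y = (-5/(-2)*(-4))*(6 - 5/(-2)*(-4)) - 1*30600 = (-5*(-1/2)*(-4))*(6 - 5*(-1/2)*(-4)) - 30600 = ((5/2)*(-4))*(6 + (5/2)*(-4)) - 30600 = -10*(6 - 10) - 30600 = -10*(-4) - 30600 = 40 - 30600 = -30560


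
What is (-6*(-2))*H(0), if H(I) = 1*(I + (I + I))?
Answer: 0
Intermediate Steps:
H(I) = 3*I (H(I) = 1*(I + 2*I) = 1*(3*I) = 3*I)
(-6*(-2))*H(0) = (-6*(-2))*(3*0) = 12*0 = 0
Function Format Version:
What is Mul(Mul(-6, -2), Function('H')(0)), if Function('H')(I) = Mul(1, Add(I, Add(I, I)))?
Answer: 0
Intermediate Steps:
Function('H')(I) = Mul(3, I) (Function('H')(I) = Mul(1, Add(I, Mul(2, I))) = Mul(1, Mul(3, I)) = Mul(3, I))
Mul(Mul(-6, -2), Function('H')(0)) = Mul(Mul(-6, -2), Mul(3, 0)) = Mul(12, 0) = 0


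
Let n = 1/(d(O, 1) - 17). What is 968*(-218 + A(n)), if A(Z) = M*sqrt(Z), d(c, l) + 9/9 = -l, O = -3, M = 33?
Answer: -211024 + 31944*I*sqrt(19)/19 ≈ -2.1102e+5 + 7328.5*I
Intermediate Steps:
d(c, l) = -1 - l
n = -1/19 (n = 1/((-1 - 1*1) - 17) = 1/((-1 - 1) - 17) = 1/(-2 - 17) = 1/(-19) = -1/19 ≈ -0.052632)
A(Z) = 33*sqrt(Z)
968*(-218 + A(n)) = 968*(-218 + 33*sqrt(-1/19)) = 968*(-218 + 33*(I*sqrt(19)/19)) = 968*(-218 + 33*I*sqrt(19)/19) = -211024 + 31944*I*sqrt(19)/19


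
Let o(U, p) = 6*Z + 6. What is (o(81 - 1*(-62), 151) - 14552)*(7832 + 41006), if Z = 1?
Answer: -710104520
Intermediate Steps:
o(U, p) = 12 (o(U, p) = 6*1 + 6 = 6 + 6 = 12)
(o(81 - 1*(-62), 151) - 14552)*(7832 + 41006) = (12 - 14552)*(7832 + 41006) = -14540*48838 = -710104520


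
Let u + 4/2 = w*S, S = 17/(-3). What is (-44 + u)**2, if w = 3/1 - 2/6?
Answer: 302500/81 ≈ 3734.6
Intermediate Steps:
S = -17/3 (S = 17*(-1/3) = -17/3 ≈ -5.6667)
w = 8/3 (w = 3*1 - 2*1/6 = 3 - 1/3 = 8/3 ≈ 2.6667)
u = -154/9 (u = -2 + (8/3)*(-17/3) = -2 - 136/9 = -154/9 ≈ -17.111)
(-44 + u)**2 = (-44 - 154/9)**2 = (-550/9)**2 = 302500/81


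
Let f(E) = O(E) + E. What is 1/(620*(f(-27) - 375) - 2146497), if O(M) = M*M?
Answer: -1/1943757 ≈ -5.1447e-7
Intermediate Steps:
O(M) = M²
f(E) = E + E² (f(E) = E² + E = E + E²)
1/(620*(f(-27) - 375) - 2146497) = 1/(620*(-27*(1 - 27) - 375) - 2146497) = 1/(620*(-27*(-26) - 375) - 2146497) = 1/(620*(702 - 375) - 2146497) = 1/(620*327 - 2146497) = 1/(202740 - 2146497) = 1/(-1943757) = -1/1943757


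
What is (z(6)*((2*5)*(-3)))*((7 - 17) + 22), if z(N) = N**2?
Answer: -12960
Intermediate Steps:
(z(6)*((2*5)*(-3)))*((7 - 17) + 22) = (6**2*((2*5)*(-3)))*((7 - 17) + 22) = (36*(10*(-3)))*(-10 + 22) = (36*(-30))*12 = -1080*12 = -12960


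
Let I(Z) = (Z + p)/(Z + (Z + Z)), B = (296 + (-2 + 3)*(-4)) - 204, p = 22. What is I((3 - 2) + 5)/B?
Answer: 7/396 ≈ 0.017677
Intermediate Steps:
B = 88 (B = (296 + 1*(-4)) - 204 = (296 - 4) - 204 = 292 - 204 = 88)
I(Z) = (22 + Z)/(3*Z) (I(Z) = (Z + 22)/(Z + (Z + Z)) = (22 + Z)/(Z + 2*Z) = (22 + Z)/((3*Z)) = (22 + Z)*(1/(3*Z)) = (22 + Z)/(3*Z))
I((3 - 2) + 5)/B = ((22 + ((3 - 2) + 5))/(3*((3 - 2) + 5)))/88 = ((22 + (1 + 5))/(3*(1 + 5)))*(1/88) = ((1/3)*(22 + 6)/6)*(1/88) = ((1/3)*(1/6)*28)*(1/88) = (14/9)*(1/88) = 7/396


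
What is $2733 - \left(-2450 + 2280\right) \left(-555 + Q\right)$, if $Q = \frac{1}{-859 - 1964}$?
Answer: $- \frac{258634961}{2823} \approx -91617.0$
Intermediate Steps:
$Q = - \frac{1}{2823}$ ($Q = \frac{1}{-2823} = - \frac{1}{2823} \approx -0.00035423$)
$2733 - \left(-2450 + 2280\right) \left(-555 + Q\right) = 2733 - \left(-2450 + 2280\right) \left(-555 - \frac{1}{2823}\right) = 2733 - \left(-170\right) \left(- \frac{1566766}{2823}\right) = 2733 - \frac{266350220}{2823} = - \frac{258634961}{2823}$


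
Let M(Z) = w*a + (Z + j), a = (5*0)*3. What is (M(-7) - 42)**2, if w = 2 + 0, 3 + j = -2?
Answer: 2916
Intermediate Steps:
j = -5 (j = -3 - 2 = -5)
w = 2
a = 0 (a = 0*3 = 0)
M(Z) = -5 + Z (M(Z) = 2*0 + (Z - 5) = 0 + (-5 + Z) = -5 + Z)
(M(-7) - 42)**2 = ((-5 - 7) - 42)**2 = (-12 - 42)**2 = (-54)**2 = 2916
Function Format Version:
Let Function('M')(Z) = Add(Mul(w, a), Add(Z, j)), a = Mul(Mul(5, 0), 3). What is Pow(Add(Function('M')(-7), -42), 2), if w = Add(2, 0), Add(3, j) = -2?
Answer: 2916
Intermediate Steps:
j = -5 (j = Add(-3, -2) = -5)
w = 2
a = 0 (a = Mul(0, 3) = 0)
Function('M')(Z) = Add(-5, Z) (Function('M')(Z) = Add(Mul(2, 0), Add(Z, -5)) = Add(0, Add(-5, Z)) = Add(-5, Z))
Pow(Add(Function('M')(-7), -42), 2) = Pow(Add(Add(-5, -7), -42), 2) = Pow(Add(-12, -42), 2) = Pow(-54, 2) = 2916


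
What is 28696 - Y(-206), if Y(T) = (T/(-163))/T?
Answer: 4677449/163 ≈ 28696.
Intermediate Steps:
Y(T) = -1/163 (Y(T) = (T*(-1/163))/T = (-T/163)/T = -1/163)
28696 - Y(-206) = 28696 - 1*(-1/163) = 28696 + 1/163 = 4677449/163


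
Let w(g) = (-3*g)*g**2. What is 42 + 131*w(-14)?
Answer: 1078434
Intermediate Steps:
w(g) = -3*g**3
42 + 131*w(-14) = 42 + 131*(-3*(-14)**3) = 42 + 131*(-3*(-2744)) = 42 + 131*8232 = 42 + 1078392 = 1078434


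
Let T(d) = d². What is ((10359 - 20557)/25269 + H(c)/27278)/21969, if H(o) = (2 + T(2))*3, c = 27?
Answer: -138863101/7571481641379 ≈ -1.8340e-5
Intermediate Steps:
H(o) = 18 (H(o) = (2 + 2²)*3 = (2 + 4)*3 = 6*3 = 18)
((10359 - 20557)/25269 + H(c)/27278)/21969 = ((10359 - 20557)/25269 + 18/27278)/21969 = (-10198*1/25269 + 18*(1/27278))*(1/21969) = (-10198/25269 + 9/13639)*(1/21969) = -138863101/344643891*1/21969 = -138863101/7571481641379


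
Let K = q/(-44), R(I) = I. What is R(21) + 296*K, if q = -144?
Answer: 10887/11 ≈ 989.73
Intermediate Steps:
K = 36/11 (K = -144/(-44) = -144*(-1/44) = 36/11 ≈ 3.2727)
R(21) + 296*K = 21 + 296*(36/11) = 21 + 10656/11 = 10887/11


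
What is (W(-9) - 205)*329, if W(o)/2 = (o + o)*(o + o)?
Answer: 145747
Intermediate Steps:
W(o) = 8*o² (W(o) = 2*((o + o)*(o + o)) = 2*((2*o)*(2*o)) = 2*(4*o²) = 8*o²)
(W(-9) - 205)*329 = (8*(-9)² - 205)*329 = (8*81 - 205)*329 = (648 - 205)*329 = 443*329 = 145747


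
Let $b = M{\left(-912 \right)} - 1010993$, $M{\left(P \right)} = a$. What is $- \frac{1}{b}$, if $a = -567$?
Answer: $\frac{1}{1011560} \approx 9.8857 \cdot 10^{-7}$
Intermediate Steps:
$M{\left(P \right)} = -567$
$b = -1011560$ ($b = -567 - 1010993 = -1011560$)
$- \frac{1}{b} = - \frac{1}{-1011560} = \left(-1\right) \left(- \frac{1}{1011560}\right) = \frac{1}{1011560}$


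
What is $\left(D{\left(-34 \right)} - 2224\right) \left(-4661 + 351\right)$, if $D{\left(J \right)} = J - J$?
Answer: $9585440$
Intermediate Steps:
$D{\left(J \right)} = 0$
$\left(D{\left(-34 \right)} - 2224\right) \left(-4661 + 351\right) = \left(0 - 2224\right) \left(-4661 + 351\right) = \left(-2224\right) \left(-4310\right) = 9585440$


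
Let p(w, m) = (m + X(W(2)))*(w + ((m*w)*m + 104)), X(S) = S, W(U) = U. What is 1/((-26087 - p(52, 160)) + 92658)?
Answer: -1/215613101 ≈ -4.6379e-9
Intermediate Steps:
p(w, m) = (2 + m)*(104 + w + w*m**2) (p(w, m) = (m + 2)*(w + ((m*w)*m + 104)) = (2 + m)*(w + (w*m**2 + 104)) = (2 + m)*(w + (104 + w*m**2)) = (2 + m)*(104 + w + w*m**2))
1/((-26087 - p(52, 160)) + 92658) = 1/((-26087 - (208 + 2*52 + 104*160 + 160*52 + 52*160**3 + 2*52*160**2)) + 92658) = 1/((-26087 - (208 + 104 + 16640 + 8320 + 52*4096000 + 2*52*25600)) + 92658) = 1/((-26087 - (208 + 104 + 16640 + 8320 + 212992000 + 2662400)) + 92658) = 1/((-26087 - 1*215679672) + 92658) = 1/((-26087 - 215679672) + 92658) = 1/(-215705759 + 92658) = 1/(-215613101) = -1/215613101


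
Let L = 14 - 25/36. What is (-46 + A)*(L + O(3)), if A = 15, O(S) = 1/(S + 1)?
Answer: -3782/9 ≈ -420.22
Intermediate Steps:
L = 479/36 (L = 14 - 25*1/36 = 14 - 25/36 = 479/36 ≈ 13.306)
O(S) = 1/(1 + S)
(-46 + A)*(L + O(3)) = (-46 + 15)*(479/36 + 1/(1 + 3)) = -31*(479/36 + 1/4) = -31*122/9 = -3782/9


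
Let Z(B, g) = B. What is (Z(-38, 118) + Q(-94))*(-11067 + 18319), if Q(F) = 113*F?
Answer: -77306320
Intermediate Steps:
(Z(-38, 118) + Q(-94))*(-11067 + 18319) = (-38 + 113*(-94))*(-11067 + 18319) = (-38 - 10622)*7252 = -10660*7252 = -77306320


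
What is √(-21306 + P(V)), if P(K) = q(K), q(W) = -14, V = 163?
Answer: 2*I*√5330 ≈ 146.01*I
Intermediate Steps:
P(K) = -14
√(-21306 + P(V)) = √(-21306 - 14) = √(-21320) = 2*I*√5330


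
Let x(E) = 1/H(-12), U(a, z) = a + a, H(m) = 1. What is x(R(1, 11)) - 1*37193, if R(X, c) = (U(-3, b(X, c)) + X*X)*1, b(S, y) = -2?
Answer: -37192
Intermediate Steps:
U(a, z) = 2*a
R(X, c) = -6 + X² (R(X, c) = (2*(-3) + X*X)*1 = (-6 + X²)*1 = -6 + X²)
x(E) = 1 (x(E) = 1/1 = 1)
x(R(1, 11)) - 1*37193 = 1 - 1*37193 = 1 - 37193 = -37192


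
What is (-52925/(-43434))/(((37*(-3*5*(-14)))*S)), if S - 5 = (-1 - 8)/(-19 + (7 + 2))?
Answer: 52925/1991144862 ≈ 2.6580e-5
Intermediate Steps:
S = 59/10 (S = 5 + (-1 - 8)/(-19 + (7 + 2)) = 5 - 9/(-19 + 9) = 5 - 9/(-10) = 5 - 9*(-⅒) = 5 + 9/10 = 59/10 ≈ 5.9000)
(-52925/(-43434))/(((37*(-3*5*(-14)))*S)) = (-52925/(-43434))/(((37*(-3*5*(-14)))*(59/10))) = (-52925*(-1/43434))/(((37*(-15*(-14)))*(59/10))) = 52925/(43434*(((37*210)*(59/10)))) = 52925/(43434*((7770*(59/10)))) = (52925/43434)/45843 = (52925/43434)*(1/45843) = 52925/1991144862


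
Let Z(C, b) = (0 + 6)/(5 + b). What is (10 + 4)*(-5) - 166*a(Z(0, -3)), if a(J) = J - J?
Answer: -70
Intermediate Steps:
Z(C, b) = 6/(5 + b)
a(J) = 0
(10 + 4)*(-5) - 166*a(Z(0, -3)) = (10 + 4)*(-5) - 166*0 = 14*(-5) + 0 = -70 + 0 = -70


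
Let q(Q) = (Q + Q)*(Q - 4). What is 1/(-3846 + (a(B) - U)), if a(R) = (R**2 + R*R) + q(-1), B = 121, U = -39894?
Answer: 1/65340 ≈ 1.5305e-5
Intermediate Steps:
q(Q) = 2*Q*(-4 + Q) (q(Q) = (2*Q)*(-4 + Q) = 2*Q*(-4 + Q))
a(R) = 10 + 2*R**2 (a(R) = (R**2 + R*R) + 2*(-1)*(-4 - 1) = (R**2 + R**2) + 2*(-1)*(-5) = 2*R**2 + 10 = 10 + 2*R**2)
1/(-3846 + (a(B) - U)) = 1/(-3846 + ((10 + 2*121**2) - 1*(-39894))) = 1/(-3846 + ((10 + 2*14641) + 39894)) = 1/(-3846 + ((10 + 29282) + 39894)) = 1/(-3846 + (29292 + 39894)) = 1/(-3846 + 69186) = 1/65340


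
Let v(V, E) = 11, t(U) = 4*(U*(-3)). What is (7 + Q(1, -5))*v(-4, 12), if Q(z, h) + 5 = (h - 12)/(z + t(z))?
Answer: 39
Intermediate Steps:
t(U) = -12*U (t(U) = 4*(-3*U) = -12*U)
Q(z, h) = -5 - (-12 + h)/(11*z) (Q(z, h) = -5 + (h - 12)/(z - 12*z) = -5 + (-12 + h)/((-11*z)) = -5 + (-12 + h)*(-1/(11*z)) = -5 - (-12 + h)/(11*z))
(7 + Q(1, -5))*v(-4, 12) = (7 + (1/11)*(12 - 1*(-5) - 55*1)/1)*11 = (7 + (1/11)*1*(12 + 5 - 55))*11 = (7 + (1/11)*1*(-38))*11 = (7 - 38/11)*11 = (39/11)*11 = 39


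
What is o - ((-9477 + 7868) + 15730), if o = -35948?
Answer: -50069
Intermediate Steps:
o - ((-9477 + 7868) + 15730) = -35948 - ((-9477 + 7868) + 15730) = -35948 - (-1609 + 15730) = -35948 - 1*14121 = -35948 - 14121 = -50069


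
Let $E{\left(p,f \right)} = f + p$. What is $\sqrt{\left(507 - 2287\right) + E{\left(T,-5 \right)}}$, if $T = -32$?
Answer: $i \sqrt{1817} \approx 42.626 i$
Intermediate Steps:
$\sqrt{\left(507 - 2287\right) + E{\left(T,-5 \right)}} = \sqrt{\left(507 - 2287\right) - 37} = \sqrt{-1780 - 37} = \sqrt{-1817} = i \sqrt{1817}$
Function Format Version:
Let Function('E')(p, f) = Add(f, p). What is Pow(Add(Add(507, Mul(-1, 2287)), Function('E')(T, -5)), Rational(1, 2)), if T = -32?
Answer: Mul(I, Pow(1817, Rational(1, 2))) ≈ Mul(42.626, I)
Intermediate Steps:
Pow(Add(Add(507, Mul(-1, 2287)), Function('E')(T, -5)), Rational(1, 2)) = Pow(Add(Add(507, Mul(-1, 2287)), Add(-5, -32)), Rational(1, 2)) = Pow(Add(Add(507, -2287), -37), Rational(1, 2)) = Pow(Add(-1780, -37), Rational(1, 2)) = Pow(-1817, Rational(1, 2)) = Mul(I, Pow(1817, Rational(1, 2)))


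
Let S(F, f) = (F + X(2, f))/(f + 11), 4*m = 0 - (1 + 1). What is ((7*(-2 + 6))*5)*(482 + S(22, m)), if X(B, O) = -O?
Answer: 67780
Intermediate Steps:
m = -1/2 (m = (0 - (1 + 1))/4 = (0 - 1*2)/4 = (0 - 2)/4 = (1/4)*(-2) = -1/2 ≈ -0.50000)
S(F, f) = (F - f)/(11 + f) (S(F, f) = (F - f)/(f + 11) = (F - f)/(11 + f))
((7*(-2 + 6))*5)*(482 + S(22, m)) = ((7*(-2 + 6))*5)*(482 + (22 - 1*(-1/2))/(11 - 1/2)) = ((7*4)*5)*(482 + (22 + 1/2)/(21/2)) = (28*5)*(482 + (2/21)*(45/2)) = 140*(482 + 15/7) = 140*(3389/7) = 67780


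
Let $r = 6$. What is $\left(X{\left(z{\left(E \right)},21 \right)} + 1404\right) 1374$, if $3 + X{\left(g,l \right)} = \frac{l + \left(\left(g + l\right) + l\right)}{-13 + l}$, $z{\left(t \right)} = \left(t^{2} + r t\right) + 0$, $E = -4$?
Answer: $\frac{7737681}{4} \approx 1.9344 \cdot 10^{6}$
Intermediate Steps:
$z{\left(t \right)} = t^{2} + 6 t$ ($z{\left(t \right)} = \left(t^{2} + 6 t\right) + 0 = t^{2} + 6 t$)
$X{\left(g,l \right)} = -3 + \frac{g + 3 l}{-13 + l}$ ($X{\left(g,l \right)} = -3 + \frac{l + \left(\left(g + l\right) + l\right)}{-13 + l} = -3 + \frac{l + \left(g + 2 l\right)}{-13 + l} = -3 + \frac{g + 3 l}{-13 + l}$)
$\left(X{\left(z{\left(E \right)},21 \right)} + 1404\right) 1374 = \left(\frac{39 - 4 \left(6 - 4\right)}{-13 + 21} + 1404\right) 1374 = \left(\frac{39 - 8}{8} + 1404\right) 1374 = \left(\frac{1}{8} \cdot 31 + 1404\right) 1374 = \left(\frac{31}{8} + 1404\right) 1374 = \frac{11263}{8} \cdot 1374 = \frac{7737681}{4}$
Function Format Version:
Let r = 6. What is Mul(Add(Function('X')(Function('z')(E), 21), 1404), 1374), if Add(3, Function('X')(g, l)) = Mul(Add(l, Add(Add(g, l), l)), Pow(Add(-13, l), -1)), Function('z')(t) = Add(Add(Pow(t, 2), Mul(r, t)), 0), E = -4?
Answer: Rational(7737681, 4) ≈ 1.9344e+6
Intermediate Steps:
Function('z')(t) = Add(Pow(t, 2), Mul(6, t)) (Function('z')(t) = Add(Add(Pow(t, 2), Mul(6, t)), 0) = Add(Pow(t, 2), Mul(6, t)))
Function('X')(g, l) = Add(-3, Mul(Pow(Add(-13, l), -1), Add(g, Mul(3, l)))) (Function('X')(g, l) = Add(-3, Mul(Add(l, Add(Add(g, l), l)), Pow(Add(-13, l), -1))) = Add(-3, Mul(Add(l, Add(g, Mul(2, l))), Pow(Add(-13, l), -1))) = Add(-3, Mul(Add(g, Mul(3, l)), Pow(Add(-13, l), -1))) = Add(-3, Mul(Pow(Add(-13, l), -1), Add(g, Mul(3, l)))))
Mul(Add(Function('X')(Function('z')(E), 21), 1404), 1374) = Mul(Add(Mul(Pow(Add(-13, 21), -1), Add(39, Mul(-4, Add(6, -4)))), 1404), 1374) = Mul(Add(Mul(Pow(8, -1), Add(39, Mul(-4, 2))), 1404), 1374) = Mul(Add(Mul(Rational(1, 8), Add(39, -8)), 1404), 1374) = Mul(Add(Mul(Rational(1, 8), 31), 1404), 1374) = Mul(Add(Rational(31, 8), 1404), 1374) = Mul(Rational(11263, 8), 1374) = Rational(7737681, 4)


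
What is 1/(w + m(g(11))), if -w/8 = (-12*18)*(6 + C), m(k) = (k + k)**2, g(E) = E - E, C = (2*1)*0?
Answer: 1/10368 ≈ 9.6451e-5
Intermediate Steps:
C = 0 (C = 2*0 = 0)
g(E) = 0
m(k) = 4*k**2 (m(k) = (2*k)**2 = 4*k**2)
w = 10368 (w = -8*(-12*18)*(6 + 0) = -(-1728)*6 = -8*(-1296) = 10368)
1/(w + m(g(11))) = 1/(10368 + 4*0**2) = 1/(10368 + 4*0) = 1/(10368 + 0) = 1/10368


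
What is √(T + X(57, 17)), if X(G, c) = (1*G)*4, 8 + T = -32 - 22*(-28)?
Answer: 2*√201 ≈ 28.355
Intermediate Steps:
T = 576 (T = -8 + (-32 - 22*(-28)) = -8 + (-32 + 616) = -8 + 584 = 576)
X(G, c) = 4*G (X(G, c) = G*4 = 4*G)
√(T + X(57, 17)) = √(576 + 4*57) = √(576 + 228) = √804 = 2*√201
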